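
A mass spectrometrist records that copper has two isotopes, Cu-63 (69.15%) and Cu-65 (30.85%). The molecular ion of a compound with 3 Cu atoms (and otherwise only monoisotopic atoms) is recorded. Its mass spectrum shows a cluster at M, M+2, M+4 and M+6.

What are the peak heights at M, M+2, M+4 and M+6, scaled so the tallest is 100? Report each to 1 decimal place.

74.7 : 100.0 : 44.6 : 6.6

Each Cu atom is independently Cu-63 (p = 0.6915) or Cu-65 (q = 0.3085); the cluster is the binomial expansion (p + q)^3.
P(M) = 0.6915^3 = 0.330656
P(M+2) = 3 × 0.6915^2 × 0.3085^1 = 0.442548
P(M+4) = 3 × 0.6915^1 × 0.3085^2 = 0.197435
P(M+6) = 0.3085^3 = 0.029361
The M+2 peak is largest (0.442548); scaling to 100 gives 74.7 : 100.0 : 44.6 : 6.6.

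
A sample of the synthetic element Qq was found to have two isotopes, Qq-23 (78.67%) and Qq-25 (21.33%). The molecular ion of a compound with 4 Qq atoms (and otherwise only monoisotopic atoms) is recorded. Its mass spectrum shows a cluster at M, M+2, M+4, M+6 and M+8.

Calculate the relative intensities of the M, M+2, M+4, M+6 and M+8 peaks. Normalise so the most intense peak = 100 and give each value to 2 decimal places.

92.21 : 100.00 : 40.67 : 7.35 : 0.50

Each Qq atom is independently Qq-23 (p = 0.7867) or Qq-25 (q = 0.2133); the cluster is the binomial expansion (p + q)^4.
P(M) = 0.7867^4 = 0.383033
P(M+2) = 4 × 0.7867^3 × 0.2133^1 = 0.415411
P(M+4) = 6 × 0.7867^2 × 0.2133^2 = 0.168947
P(M+6) = 4 × 0.7867^1 × 0.2133^3 = 0.030538
P(M+8) = 0.2133^4 = 0.002070
The M+2 peak is largest (0.415411); scaling to 100 gives 92.21 : 100.00 : 40.67 : 7.35 : 0.50.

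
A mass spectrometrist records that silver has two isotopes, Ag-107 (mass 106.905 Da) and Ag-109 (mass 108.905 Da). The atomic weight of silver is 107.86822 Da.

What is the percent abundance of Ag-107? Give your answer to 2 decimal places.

Let x be the fractional abundance of Ag-107; then Ag-109 has abundance 1 − x.
106.905·x + 108.905·(1 − x) = 107.86822
(106.905 − 108.905)·x = 107.86822 − 108.905
x = -1.03678 / -2.000 = 0.51839 → 51.84% Ag-107, 48.16% Ag-109.

51.84%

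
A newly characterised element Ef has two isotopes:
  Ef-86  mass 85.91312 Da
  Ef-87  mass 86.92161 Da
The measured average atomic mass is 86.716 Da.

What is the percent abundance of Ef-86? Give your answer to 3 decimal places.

20.388%

Writing the weighted mean with unknown fraction x of Ef-86:
85.91312·x + 86.92161·(1 − x) = 86.716
(85.91312 − 86.92161)·x = 86.716 − 86.92161
x = -0.20561 / -1.00849 = 0.20388 → 20.388% Ef-86, 79.612% Ef-87.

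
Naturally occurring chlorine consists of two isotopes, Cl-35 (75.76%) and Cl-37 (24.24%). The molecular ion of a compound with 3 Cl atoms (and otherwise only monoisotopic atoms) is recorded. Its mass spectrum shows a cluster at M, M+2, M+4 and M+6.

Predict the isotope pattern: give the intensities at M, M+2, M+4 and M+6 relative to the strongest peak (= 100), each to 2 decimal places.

Each Cl atom is independently Cl-35 (p = 0.7576) or Cl-37 (q = 0.2424); the cluster is the binomial expansion (p + q)^3.
P(M) = 0.7576^3 = 0.434830
P(M+2) = 3 × 0.7576^2 × 0.2424^1 = 0.417382
P(M+4) = 3 × 0.7576^1 × 0.2424^2 = 0.133545
P(M+6) = 0.2424^3 = 0.014243
The M peak is largest (0.434830); scaling to 100 gives 100.00 : 95.99 : 30.71 : 3.28.

100.00 : 95.99 : 30.71 : 3.28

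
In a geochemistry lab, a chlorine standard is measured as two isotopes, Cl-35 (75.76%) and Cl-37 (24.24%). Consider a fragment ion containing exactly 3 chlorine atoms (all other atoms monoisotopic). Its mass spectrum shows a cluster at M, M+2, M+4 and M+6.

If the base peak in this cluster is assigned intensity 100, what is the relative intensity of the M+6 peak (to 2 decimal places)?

3.28

Term probabilities: M 0.4348, M+2 0.4174, M+4 0.1335, M+6 0.0142. Base peak = M.
P(M) = C(3,0) × 0.7576^3 × 0.2424^0 = 1 × 0.4348304 × 1.0000 = 0.434830 (base)
P(M+6) = C(3,3) × 0.7576^0 × 0.2424^3 = 1 × 1.0000 × 0.01424288 = 0.014243
Relative intensity = 0.014243 / 0.434830 × 100 = 3.28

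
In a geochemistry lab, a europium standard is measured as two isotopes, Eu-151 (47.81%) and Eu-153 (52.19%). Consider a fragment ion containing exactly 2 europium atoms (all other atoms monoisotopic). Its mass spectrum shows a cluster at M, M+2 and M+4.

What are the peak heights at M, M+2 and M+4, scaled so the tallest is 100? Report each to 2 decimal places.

45.80 : 100.00 : 54.58

The 2 Eu atoms are independent, so intensities follow the terms of (0.4781 + 0.5219)^2.
P(M) = 0.4781^2 = 0.228580
P(M+2) = 2 × 0.4781^1 × 0.5219^1 = 0.499041
P(M+4) = 0.5219^2 = 0.272380
The M+2 peak is largest (0.499041); scaling to 100 gives 45.80 : 100.00 : 54.58.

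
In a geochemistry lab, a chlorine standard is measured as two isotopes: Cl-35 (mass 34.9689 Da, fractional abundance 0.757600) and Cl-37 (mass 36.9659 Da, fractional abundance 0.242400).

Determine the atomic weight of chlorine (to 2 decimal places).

35.45 Da

The abundance-weighted mean is 0.757600 × 34.9689 + 0.242400 × 36.9659
= 26.49244 + 8.96053 = 35.45297 Da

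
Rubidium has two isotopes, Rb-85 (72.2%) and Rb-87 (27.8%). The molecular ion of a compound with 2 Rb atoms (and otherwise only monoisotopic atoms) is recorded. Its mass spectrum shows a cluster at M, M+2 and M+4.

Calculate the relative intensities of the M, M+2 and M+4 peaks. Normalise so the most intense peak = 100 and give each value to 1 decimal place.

Each Rb atom is independently Rb-85 (p = 0.722) or Rb-87 (q = 0.278); the cluster is the binomial expansion (p + q)^2.
P(M) = 0.722^2 = 0.521284
P(M+2) = 2 × 0.722^1 × 0.278^1 = 0.401432
P(M+4) = 0.278^2 = 0.077284
The M peak is largest (0.521284); scaling to 100 gives 100.0 : 77.0 : 14.8.

100.0 : 77.0 : 14.8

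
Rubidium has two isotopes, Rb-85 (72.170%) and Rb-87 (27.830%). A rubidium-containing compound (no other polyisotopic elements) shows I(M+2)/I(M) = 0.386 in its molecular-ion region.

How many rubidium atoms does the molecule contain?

The M+2/M ratio from n Rb atoms is n · q/p = n · 0.27830/0.72170.
n = 0.386 × 0.72170/0.27830 = 1.00 ≈ 1

1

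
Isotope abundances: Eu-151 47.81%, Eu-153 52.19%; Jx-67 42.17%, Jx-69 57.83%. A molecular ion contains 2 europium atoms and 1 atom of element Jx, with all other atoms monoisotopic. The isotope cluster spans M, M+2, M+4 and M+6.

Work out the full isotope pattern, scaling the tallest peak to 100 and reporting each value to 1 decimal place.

23.9 : 84.9 : 100.0 : 39.0

Europium pattern (n=2): 0.22857961 : 0.49904078 : 0.27237961
Element Jx pattern (n=1): 0.4217 : 0.5783
Convolve the two distributions (both contribute in 2-u steps):
  M: 0.22857961×0.4217 = 0.096392
  M+2: 0.22857961×0.5783 + 0.49904078×0.4217 = 0.342633
  M+4: 0.49904078×0.5783 + 0.27237961×0.4217 = 0.403458
  M+6: 0.27237961×0.5783 = 0.157517
Scale to base peak (0.403458) = 100: 23.9 : 84.9 : 100.0 : 39.0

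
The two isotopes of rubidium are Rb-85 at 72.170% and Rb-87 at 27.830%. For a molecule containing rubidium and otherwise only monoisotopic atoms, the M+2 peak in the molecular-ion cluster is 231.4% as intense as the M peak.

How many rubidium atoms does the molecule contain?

6

The M+2/M ratio from n Rb atoms is n · q/p = n · 0.27830/0.72170.
n = 2.314 × 0.72170/0.27830 = 6.00 ≈ 6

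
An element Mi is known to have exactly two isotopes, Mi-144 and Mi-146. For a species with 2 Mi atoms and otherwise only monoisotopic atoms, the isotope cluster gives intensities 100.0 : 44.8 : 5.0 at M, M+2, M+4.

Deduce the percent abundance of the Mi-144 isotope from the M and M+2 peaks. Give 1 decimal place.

Let p = fractional abundance of Mi-144. I(M+2)/I(M) = [C(2,1)·p^1·(1−p)] / p^2 = 2·(1−p)/p = 44.8/100.0 = 0.4480
(1−p)/p = 0.4480/2 = 0.2240  ⇒  p = 1/(1 + 0.2240) = 0.8170
Mi-144: 81.7%, Mi-146: 18.3%.

81.7%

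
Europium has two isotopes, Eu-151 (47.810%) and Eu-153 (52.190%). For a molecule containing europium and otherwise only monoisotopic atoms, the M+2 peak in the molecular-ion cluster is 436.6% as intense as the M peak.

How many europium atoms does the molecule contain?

For n independent Eu atoms, I(M+2)/I(M) = n · (abundance Eu-153) / (abundance Eu-151) = n · 0.52190/0.47810.
n = 4.366 × 0.47810/0.52190 = 4.00 ≈ 4

4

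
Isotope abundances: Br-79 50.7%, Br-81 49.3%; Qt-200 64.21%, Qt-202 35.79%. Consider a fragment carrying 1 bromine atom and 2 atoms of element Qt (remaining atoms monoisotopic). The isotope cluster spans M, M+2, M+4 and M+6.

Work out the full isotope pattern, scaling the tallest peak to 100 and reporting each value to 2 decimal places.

Bromine pattern (n=1): 0.5070 : 0.4930
Element Qt pattern (n=2): 0.41229241 : 0.45961518 : 0.12809241
Convolve the two distributions (both contribute in 2-u steps):
  M: 0.5070×0.41229241 = 0.209032
  M+2: 0.5070×0.45961518 + 0.4930×0.41229241 = 0.436285
  M+4: 0.5070×0.12809241 + 0.4930×0.45961518 = 0.291533
  M+6: 0.4930×0.12809241 = 0.063150
Scale to base peak (0.436285) = 100: 47.91 : 100.00 : 66.82 : 14.47

47.91 : 100.00 : 66.82 : 14.47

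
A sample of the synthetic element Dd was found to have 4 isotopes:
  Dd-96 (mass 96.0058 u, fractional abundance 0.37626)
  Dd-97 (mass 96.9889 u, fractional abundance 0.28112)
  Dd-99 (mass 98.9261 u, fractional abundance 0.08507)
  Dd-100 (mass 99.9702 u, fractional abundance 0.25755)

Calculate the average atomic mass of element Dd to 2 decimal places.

Weight each isotope mass by its fractional abundance: 0.37626 × 96.0058 + 0.28112 × 96.9889 + 0.08507 × 98.9261 + 0.25755 × 99.9702
= 36.12314 + 27.26552 + 8.41564 + 25.74733 = 97.55163 u

97.55 u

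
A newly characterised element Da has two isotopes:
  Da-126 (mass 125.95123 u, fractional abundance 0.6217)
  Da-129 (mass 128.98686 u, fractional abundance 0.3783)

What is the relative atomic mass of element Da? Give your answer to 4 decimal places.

127.0996 u

Average mass = Σ (abundance × isotope mass) = 0.6217 × 125.95123 + 0.3783 × 128.98686
= 78.303880 + 48.795729 = 127.099609 u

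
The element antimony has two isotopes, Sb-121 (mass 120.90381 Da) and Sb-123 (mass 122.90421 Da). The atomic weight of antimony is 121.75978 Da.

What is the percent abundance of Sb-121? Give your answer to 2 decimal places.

57.21%

Let x be the fractional abundance of Sb-121; then Sb-123 has abundance 1 − x.
120.90381·x + 122.90421·(1 − x) = 121.75978
(120.90381 − 122.90421)·x = 121.75978 − 122.90421
x = -1.14443 / -2.00040 = 0.57210 → 57.21% Sb-121, 42.79% Sb-123.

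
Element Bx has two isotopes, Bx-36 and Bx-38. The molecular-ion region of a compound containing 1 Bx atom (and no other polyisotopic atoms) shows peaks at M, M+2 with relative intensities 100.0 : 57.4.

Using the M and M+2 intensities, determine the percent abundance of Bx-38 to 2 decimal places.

36.47%

If p is the fraction of Bx that is Bx-36, then I(M+2)/I(M) = [C(1,1)·p^0·(1−p)] / p^1 = 1·(1−p)/p = 57.4/100.0 = 0.5740
(1−p)/p = 0.5740/1 = 0.5740  ⇒  p = 1/(1 + 0.5740) = 0.6353
Bx-36: 63.53%, Bx-38: 36.47%.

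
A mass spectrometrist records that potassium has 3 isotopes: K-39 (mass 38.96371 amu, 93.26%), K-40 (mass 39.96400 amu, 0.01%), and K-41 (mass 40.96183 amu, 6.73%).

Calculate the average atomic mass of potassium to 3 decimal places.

39.098 amu

Average mass = Σ (abundance × isotope mass) = 0.9326 × 38.96371 + 0.0001 × 39.96400 + 0.0673 × 40.96183
= 36.337556 + 0.003996 + 2.756731 = 39.098283 amu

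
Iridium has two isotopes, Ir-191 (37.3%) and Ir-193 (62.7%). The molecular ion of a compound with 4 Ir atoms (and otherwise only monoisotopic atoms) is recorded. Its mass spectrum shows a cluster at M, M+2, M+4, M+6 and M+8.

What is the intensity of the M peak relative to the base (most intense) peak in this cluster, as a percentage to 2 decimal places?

(0.373 + 0.627)^4 gives M 0.0194, M+2 0.1302, M+4 0.3282, M+6 0.3678, M+8 0.1546; the largest is M+6.
P(M+6) = C(4,3) × 0.373^1 × 0.627^3 = 4 × 0.3730 × 0.24649188 = 0.367766 (base)
P(M) = C(4,0) × 0.373^4 × 0.627^0 = 1 × 0.01935688 × 1.0000 = 0.019357
Relative intensity = 0.019357 / 0.367766 × 100 = 5.26

5.26%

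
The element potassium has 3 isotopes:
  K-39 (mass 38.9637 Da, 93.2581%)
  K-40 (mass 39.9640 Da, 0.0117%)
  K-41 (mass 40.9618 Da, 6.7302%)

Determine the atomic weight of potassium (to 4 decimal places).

Weight each isotope mass by its fractional abundance: 0.932581 × 38.9637 + 0.000117 × 39.9640 + 0.067302 × 40.9618
= 36.33681 + 0.00468 + 2.75681 = 39.09830 Da

39.0983 Da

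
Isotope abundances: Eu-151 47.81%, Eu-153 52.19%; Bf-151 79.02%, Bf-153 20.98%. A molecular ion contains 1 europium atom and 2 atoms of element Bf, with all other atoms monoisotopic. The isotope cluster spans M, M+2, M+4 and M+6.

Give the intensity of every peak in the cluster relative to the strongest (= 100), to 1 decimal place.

61.6 : 100.0 : 40.1 : 4.7

Europium pattern (n=1): 0.4781 : 0.5219
Element Bf pattern (n=2): 0.62441604 : 0.33156792 : 0.04401604
Convolve the two distributions (both contribute in 2-u steps):
  M: 0.4781×0.62441604 = 0.298533
  M+2: 0.4781×0.33156792 + 0.5219×0.62441604 = 0.484405
  M+4: 0.4781×0.04401604 + 0.5219×0.33156792 = 0.194089
  M+6: 0.5219×0.04401604 = 0.022972
Scale to base peak (0.484405) = 100: 61.6 : 100.0 : 40.1 : 4.7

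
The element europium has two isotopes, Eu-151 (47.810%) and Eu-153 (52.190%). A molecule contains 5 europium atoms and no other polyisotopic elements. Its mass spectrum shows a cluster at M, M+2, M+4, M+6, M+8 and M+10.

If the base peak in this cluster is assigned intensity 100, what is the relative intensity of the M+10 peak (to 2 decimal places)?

11.92

Binomial terms of (0.47810 + 0.52190)^5: M 0.0250, M+2 0.1363, M+4 0.2977, M+6 0.3249, M+8 0.1774, M+10 0.0387 → M+6 is the base peak.
P(M+6) = C(5,3) × 0.47810^2 × 0.52190^3 = 10 × 0.22857961 × 0.14215492 = 0.324937 (base)
P(M+10) = C(5,5) × 0.47810^0 × 0.52190^5 = 1 × 1.0000 × 0.0387201 = 0.038720
Relative intensity = 0.038720 / 0.324937 × 100 = 11.92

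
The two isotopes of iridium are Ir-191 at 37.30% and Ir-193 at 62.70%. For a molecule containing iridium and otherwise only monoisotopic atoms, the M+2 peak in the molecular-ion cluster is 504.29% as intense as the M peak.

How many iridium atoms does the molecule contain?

3

For n independent Ir atoms, I(M+2)/I(M) = n · (abundance Ir-193) / (abundance Ir-191) = n · 0.6270/0.3730.
n = 5.0429 × 0.3730/0.6270 = 3.00 ≈ 3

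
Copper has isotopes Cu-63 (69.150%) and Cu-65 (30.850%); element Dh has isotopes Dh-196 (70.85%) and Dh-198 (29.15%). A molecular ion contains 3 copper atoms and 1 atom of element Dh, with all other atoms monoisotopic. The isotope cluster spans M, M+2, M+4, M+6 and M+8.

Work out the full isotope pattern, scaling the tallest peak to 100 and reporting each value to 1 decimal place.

Copper pattern (n=3): 0.33065611 : 0.44254842 : 0.19743483 : 0.02936064
Element Dh pattern (n=1): 0.7085 : 0.2915
Convolve the two distributions (both contribute in 2-u steps):
  M: 0.33065611×0.7085 = 0.234270
  M+2: 0.33065611×0.2915 + 0.44254842×0.7085 = 0.409932
  M+4: 0.44254842×0.2915 + 0.19743483×0.7085 = 0.268885
  M+6: 0.19743483×0.2915 + 0.02936064×0.7085 = 0.078354
  M+8: 0.02936064×0.2915 = 0.008559
Scale to base peak (0.409932) = 100: 57.1 : 100.0 : 65.6 : 19.1 : 2.1

57.1 : 100.0 : 65.6 : 19.1 : 2.1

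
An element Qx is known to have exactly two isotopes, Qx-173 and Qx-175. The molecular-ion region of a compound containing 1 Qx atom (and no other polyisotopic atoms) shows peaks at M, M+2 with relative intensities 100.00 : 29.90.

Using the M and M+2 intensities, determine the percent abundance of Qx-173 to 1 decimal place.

Let p = fractional abundance of Qx-173. I(M+2)/I(M) = [C(1,1)·p^0·(1−p)] / p^1 = 1·(1−p)/p = 29.90/100.00 = 0.2990
(1−p)/p = 0.2990/1 = 0.2990  ⇒  p = 1/(1 + 0.2990) = 0.7698
Qx-173: 77.0%, Qx-175: 23.0%.

77.0%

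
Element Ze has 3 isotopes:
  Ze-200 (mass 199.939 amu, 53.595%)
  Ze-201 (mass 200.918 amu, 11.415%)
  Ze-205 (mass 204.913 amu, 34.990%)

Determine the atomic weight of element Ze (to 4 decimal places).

Weight each isotope mass by its fractional abundance: 0.53595 × 199.939 + 0.11415 × 200.918 + 0.34990 × 204.913
= 107.15731 + 22.93479 + 71.69906 = 201.79116 amu

201.7912 amu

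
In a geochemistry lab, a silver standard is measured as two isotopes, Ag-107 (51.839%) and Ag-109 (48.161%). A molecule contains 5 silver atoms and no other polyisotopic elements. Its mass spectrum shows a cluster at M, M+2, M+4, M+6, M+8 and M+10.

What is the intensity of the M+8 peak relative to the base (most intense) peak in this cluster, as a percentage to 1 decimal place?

Term probabilities: M 0.0374, M+2 0.1739, M+4 0.3231, M+6 0.3002, M+8 0.1394, M+10 0.0259. Base peak = M+4.
P(M+4) = C(5,2) × 0.51839^3 × 0.48161^2 = 10 × 0.13930601 × 0.23194819 = 0.323118 (base)
P(M+8) = C(5,4) × 0.51839^1 × 0.48161^4 = 5 × 0.51839 × 0.05379996 = 0.139447
Relative intensity = 0.139447 / 0.323118 × 100 = 43.2

43.2%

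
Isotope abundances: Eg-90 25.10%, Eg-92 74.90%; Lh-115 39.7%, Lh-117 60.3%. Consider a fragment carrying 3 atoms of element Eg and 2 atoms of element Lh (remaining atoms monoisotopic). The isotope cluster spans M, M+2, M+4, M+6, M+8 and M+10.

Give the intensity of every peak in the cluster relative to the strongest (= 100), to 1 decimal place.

0.7 : 8.4 : 39.5 : 90.2 : 100.0 : 43.1

Element Eg pattern (n=3): 0.01581325 : 0.14156325 : 0.42243375 : 0.42018975
Element Lh pattern (n=2): 0.157609 : 0.478782 : 0.363609
Convolve the two distributions (both contribute in 2-u steps):
  M: 0.01581325×0.157609 = 0.002492
  M+2: 0.01581325×0.478782 + 0.14156325×0.157609 = 0.029883
  M+4: 0.01581325×0.363609 + 0.14156325×0.478782 + 0.42243375×0.157609 = 0.140107
  M+6: 0.14156325×0.363609 + 0.42243375×0.478782 + 0.42018975×0.157609 = 0.319953
  M+8: 0.42243375×0.363609 + 0.42018975×0.478782 = 0.354780
  M+10: 0.42018975×0.363609 = 0.152785
Scale to base peak (0.354780) = 100: 0.7 : 8.4 : 39.5 : 90.2 : 100.0 : 43.1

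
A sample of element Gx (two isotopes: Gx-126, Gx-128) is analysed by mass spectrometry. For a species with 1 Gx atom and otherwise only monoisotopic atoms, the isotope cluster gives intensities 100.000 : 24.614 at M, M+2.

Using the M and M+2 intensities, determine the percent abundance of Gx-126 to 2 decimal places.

If p is the fraction of Gx that is Gx-126, then I(M+2)/I(M) = [C(1,1)·p^0·(1−p)] / p^1 = 1·(1−p)/p = 24.614/100.000 = 0.2461
(1−p)/p = 0.2461/1 = 0.2461  ⇒  p = 1/(1 + 0.2461) = 0.8025
Gx-126: 80.25%, Gx-128: 19.75%.

80.25%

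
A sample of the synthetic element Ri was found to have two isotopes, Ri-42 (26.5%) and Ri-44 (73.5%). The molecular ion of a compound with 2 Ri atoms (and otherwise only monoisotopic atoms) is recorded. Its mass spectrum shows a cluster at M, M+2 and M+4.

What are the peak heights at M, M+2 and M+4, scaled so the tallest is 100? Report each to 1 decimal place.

13.0 : 72.1 : 100.0

Expanding (0.265 + 0.735)^2:
P(M) = 0.265^2 = 0.070225
P(M+2) = 2 × 0.265^1 × 0.735^1 = 0.389550
P(M+4) = 0.735^2 = 0.540225
The M+4 peak is largest (0.540225); scaling to 100 gives 13.0 : 72.1 : 100.0.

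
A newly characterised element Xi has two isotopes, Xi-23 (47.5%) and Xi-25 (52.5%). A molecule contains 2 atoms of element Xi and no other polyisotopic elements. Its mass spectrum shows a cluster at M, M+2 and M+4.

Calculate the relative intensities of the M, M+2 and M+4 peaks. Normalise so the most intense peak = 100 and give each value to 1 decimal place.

Expanding (0.475 + 0.525)^2:
P(M) = 0.475^2 = 0.225625
P(M+2) = 2 × 0.475^1 × 0.525^1 = 0.498750
P(M+4) = 0.525^2 = 0.275625
The M+2 peak is largest (0.498750); scaling to 100 gives 45.2 : 100.0 : 55.3.

45.2 : 100.0 : 55.3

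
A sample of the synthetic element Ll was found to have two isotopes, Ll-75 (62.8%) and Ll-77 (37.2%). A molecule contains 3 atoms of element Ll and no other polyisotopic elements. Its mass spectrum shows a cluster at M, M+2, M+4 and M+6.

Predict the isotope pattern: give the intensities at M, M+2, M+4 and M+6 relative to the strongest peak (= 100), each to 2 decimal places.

56.27 : 100.00 : 59.24 : 11.70

Each Ll atom is independently Ll-75 (p = 0.628) or Ll-77 (q = 0.372); the cluster is the binomial expansion (p + q)^3.
P(M) = 0.628^3 = 0.247673
P(M+2) = 3 × 0.628^2 × 0.372^1 = 0.440133
P(M+4) = 3 × 0.628^1 × 0.372^2 = 0.260715
P(M+6) = 0.372^3 = 0.051479
The M+2 peak is largest (0.440133); scaling to 100 gives 56.27 : 100.00 : 59.24 : 11.70.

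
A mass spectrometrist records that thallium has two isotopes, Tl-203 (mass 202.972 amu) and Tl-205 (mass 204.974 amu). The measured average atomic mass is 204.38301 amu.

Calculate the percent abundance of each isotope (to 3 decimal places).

Tl-203: 29.520%, Tl-205: 70.480%

Let x be the fractional abundance of Tl-203; then Tl-205 has abundance 1 − x.
202.972·x + 204.974·(1 − x) = 204.38301
(202.972 − 204.974)·x = 204.38301 − 204.974
x = -0.59099 / -2.002 = 0.29520 → 29.520% Tl-203, 70.480% Tl-205.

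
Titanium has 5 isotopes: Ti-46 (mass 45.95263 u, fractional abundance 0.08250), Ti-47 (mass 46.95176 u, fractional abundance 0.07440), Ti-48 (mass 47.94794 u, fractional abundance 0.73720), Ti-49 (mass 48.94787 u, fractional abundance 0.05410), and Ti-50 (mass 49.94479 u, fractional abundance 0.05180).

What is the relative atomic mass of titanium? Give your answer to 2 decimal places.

Weight each isotope mass by its fractional abundance: 0.08250 × 45.95263 + 0.07440 × 46.95176 + 0.73720 × 47.94794 + 0.05410 × 48.94787 + 0.05180 × 49.94479
= 3.791092 + 3.493211 + 35.347221 + 2.648080 + 2.587140 = 47.866744 u

47.87 u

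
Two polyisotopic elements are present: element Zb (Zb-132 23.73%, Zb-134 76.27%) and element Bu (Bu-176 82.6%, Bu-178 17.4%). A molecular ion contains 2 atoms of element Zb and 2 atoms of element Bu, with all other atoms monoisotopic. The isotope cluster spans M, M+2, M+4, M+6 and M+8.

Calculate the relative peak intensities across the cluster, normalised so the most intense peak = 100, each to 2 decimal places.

Element Zb pattern (n=2): 0.05631129 : 0.36197742 : 0.58171129
Element Bu pattern (n=2): 0.682276 : 0.287448 : 0.030276
Convolve the two distributions (both contribute in 2-u steps):
  M: 0.05631129×0.682276 = 0.038420
  M+2: 0.05631129×0.287448 + 0.36197742×0.682276 = 0.263155
  M+4: 0.05631129×0.030276 + 0.36197742×0.287448 + 0.58171129×0.682276 = 0.502642
  M+6: 0.36197742×0.030276 + 0.58171129×0.287448 = 0.178171
  M+8: 0.58171129×0.030276 = 0.017612
Scale to base peak (0.502642) = 100: 7.64 : 52.35 : 100.00 : 35.45 : 3.50

7.64 : 52.35 : 100.00 : 35.45 : 3.50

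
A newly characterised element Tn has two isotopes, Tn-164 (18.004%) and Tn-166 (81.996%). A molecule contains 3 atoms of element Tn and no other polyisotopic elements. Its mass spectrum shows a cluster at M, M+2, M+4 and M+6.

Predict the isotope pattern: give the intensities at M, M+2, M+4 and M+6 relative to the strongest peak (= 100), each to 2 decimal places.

1.06 : 14.46 : 65.87 : 100.00

Each Tn atom is independently Tn-164 (p = 0.18004) or Tn-166 (q = 0.81996); the cluster is the binomial expansion (p + q)^3.
P(M) = 0.18004^3 = 0.005836
P(M+2) = 3 × 0.18004^2 × 0.81996^1 = 0.079736
P(M+4) = 3 × 0.18004^1 × 0.81996^2 = 0.363141
P(M+6) = 0.81996^3 = 0.551287
The M+6 peak is largest (0.551287); scaling to 100 gives 1.06 : 14.46 : 65.87 : 100.00.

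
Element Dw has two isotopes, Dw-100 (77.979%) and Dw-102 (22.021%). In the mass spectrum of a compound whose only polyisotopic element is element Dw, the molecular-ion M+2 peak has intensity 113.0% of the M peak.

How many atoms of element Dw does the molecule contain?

4

The M+2/M ratio from n Dw atoms is n · q/p = n · 0.22021/0.77979.
n = 1.130 × 0.77979/0.22021 = 4.00 ≈ 4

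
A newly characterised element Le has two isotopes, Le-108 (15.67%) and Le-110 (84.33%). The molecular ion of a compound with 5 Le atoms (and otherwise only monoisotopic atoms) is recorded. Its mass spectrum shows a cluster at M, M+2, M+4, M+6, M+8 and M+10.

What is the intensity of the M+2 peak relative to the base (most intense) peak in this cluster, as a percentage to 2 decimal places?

0.60%

Binomial terms of (0.1567 + 0.8433)^5: M 0.0001, M+2 0.0025, M+4 0.0274, M+6 0.1473, M+8 0.3962, M+10 0.4265 → M+10 is the base peak.
P(M+10) = C(5,5) × 0.1567^0 × 0.8433^5 = 1 × 1.0000 × 0.42649162 = 0.426492 (base)
P(M+2) = C(5,1) × 0.1567^4 × 0.8433^1 = 5 × 0.00060294 × 0.8433 = 0.002542
Relative intensity = 0.002542 / 0.426492 × 100 = 0.60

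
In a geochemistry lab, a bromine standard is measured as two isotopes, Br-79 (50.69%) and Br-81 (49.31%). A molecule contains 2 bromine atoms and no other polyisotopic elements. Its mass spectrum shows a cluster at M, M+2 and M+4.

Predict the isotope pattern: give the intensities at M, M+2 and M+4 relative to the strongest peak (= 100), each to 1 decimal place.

Each Br atom is independently Br-79 (p = 0.5069) or Br-81 (q = 0.4931); the cluster is the binomial expansion (p + q)^2.
P(M) = 0.5069^2 = 0.256948
P(M+2) = 2 × 0.5069^1 × 0.4931^1 = 0.499905
P(M+4) = 0.4931^2 = 0.243148
The M+2 peak is largest (0.499905); scaling to 100 gives 51.4 : 100.0 : 48.6.

51.4 : 100.0 : 48.6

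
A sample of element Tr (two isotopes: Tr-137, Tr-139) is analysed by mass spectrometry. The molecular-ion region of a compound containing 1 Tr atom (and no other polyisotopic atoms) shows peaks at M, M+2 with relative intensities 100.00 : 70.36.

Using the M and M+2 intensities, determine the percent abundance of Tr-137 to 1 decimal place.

58.7%

Let p = fractional abundance of Tr-137. I(M+2)/I(M) = [C(1,1)·p^0·(1−p)] / p^1 = 1·(1−p)/p = 70.36/100.00 = 0.7036
(1−p)/p = 0.7036/1 = 0.7036  ⇒  p = 1/(1 + 0.7036) = 0.5870
Tr-137: 58.7%, Tr-139: 41.3%.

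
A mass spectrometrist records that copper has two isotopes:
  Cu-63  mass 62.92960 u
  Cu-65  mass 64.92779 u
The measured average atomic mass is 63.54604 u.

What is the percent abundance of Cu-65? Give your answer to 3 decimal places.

With x = fraction of Cu-63 (so Cu-65 is 1 − x):
62.92960·x + 64.92779·(1 − x) = 63.54604
(62.92960 − 64.92779)·x = 63.54604 − 64.92779
x = -1.38175 / -1.99819 = 0.69150 → 69.150% Cu-63, 30.850% Cu-65.

30.850%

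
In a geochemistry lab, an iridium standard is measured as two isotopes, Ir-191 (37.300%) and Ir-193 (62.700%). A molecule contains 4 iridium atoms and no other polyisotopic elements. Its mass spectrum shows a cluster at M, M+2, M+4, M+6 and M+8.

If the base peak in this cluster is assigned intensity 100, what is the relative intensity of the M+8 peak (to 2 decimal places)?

42.02

(0.37300 + 0.62700)^4 gives M 0.0194, M+2 0.1302, M+4 0.3282, M+6 0.3678, M+8 0.1546; the largest is M+6.
P(M+6) = C(4,3) × 0.37300^1 × 0.62700^3 = 4 × 0.3730 × 0.24649188 = 0.367766 (base)
P(M+8) = C(4,4) × 0.37300^0 × 0.62700^4 = 1 × 1.0000 × 0.15455041 = 0.154550
Relative intensity = 0.154550 / 0.367766 × 100 = 42.02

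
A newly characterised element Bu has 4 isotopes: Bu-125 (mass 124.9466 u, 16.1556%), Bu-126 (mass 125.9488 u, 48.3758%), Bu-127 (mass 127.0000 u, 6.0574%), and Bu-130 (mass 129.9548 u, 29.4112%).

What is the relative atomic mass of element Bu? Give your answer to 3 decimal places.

Ar = Σ fᵢ·mᵢ = 0.161556 × 124.9466 + 0.483758 × 125.9488 + 0.060574 × 127.0000 + 0.294112 × 129.9548
= 20.18587 + 60.92874 + 7.69290 + 38.22127 = 127.02878 u

127.029 u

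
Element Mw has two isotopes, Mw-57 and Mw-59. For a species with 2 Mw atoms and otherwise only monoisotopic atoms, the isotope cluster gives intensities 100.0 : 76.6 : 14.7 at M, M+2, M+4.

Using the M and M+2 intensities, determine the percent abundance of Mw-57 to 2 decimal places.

Let p = fractional abundance of Mw-57. I(M+2)/I(M) = [C(2,1)·p^1·(1−p)] / p^2 = 2·(1−p)/p = 76.6/100.0 = 0.7660
(1−p)/p = 0.7660/2 = 0.3830  ⇒  p = 1/(1 + 0.3830) = 0.7231
Mw-57: 72.31%, Mw-59: 27.69%.

72.31%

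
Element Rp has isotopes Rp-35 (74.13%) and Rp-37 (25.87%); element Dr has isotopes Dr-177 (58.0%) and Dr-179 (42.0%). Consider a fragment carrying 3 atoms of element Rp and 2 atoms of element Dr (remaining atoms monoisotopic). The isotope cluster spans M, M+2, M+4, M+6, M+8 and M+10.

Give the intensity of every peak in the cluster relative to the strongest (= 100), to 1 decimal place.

Element Rp pattern (n=3): 0.40736339 : 0.42648689 : 0.14883604 : 0.01731368
Element Dr pattern (n=2): 0.3364 : 0.4872 : 0.1764
Convolve the two distributions (both contribute in 2-u steps):
  M: 0.40736339×0.3364 = 0.137037
  M+2: 0.40736339×0.4872 + 0.42648689×0.3364 = 0.341938
  M+4: 0.40736339×0.1764 + 0.42648689×0.4872 + 0.14883604×0.3364 = 0.329712
  M+6: 0.42648689×0.1764 + 0.14883604×0.4872 + 0.01731368×0.3364 = 0.153570
  M+8: 0.14883604×0.1764 + 0.01731368×0.4872 = 0.034690
  M+10: 0.01731368×0.1764 = 0.003054
Scale to base peak (0.341938) = 100: 40.1 : 100.0 : 96.4 : 44.9 : 10.1 : 0.9

40.1 : 100.0 : 96.4 : 44.9 : 10.1 : 0.9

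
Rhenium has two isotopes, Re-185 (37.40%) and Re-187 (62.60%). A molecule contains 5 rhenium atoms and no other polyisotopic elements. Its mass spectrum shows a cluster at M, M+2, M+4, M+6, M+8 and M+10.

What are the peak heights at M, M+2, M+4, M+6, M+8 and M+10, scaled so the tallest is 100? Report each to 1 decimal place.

Expanding (0.3740 + 0.6260)^5:
P(M) = 0.3740^5 = 0.007317
P(M+2) = 5 × 0.3740^4 × 0.6260^1 = 0.061239
P(M+4) = 10 × 0.3740^3 × 0.6260^2 = 0.205005
P(M+6) = 10 × 0.3740^2 × 0.6260^3 = 0.343136
P(M+8) = 5 × 0.3740^1 × 0.6260^4 = 0.287170
P(M+10) = 0.6260^5 = 0.096133
The M+6 peak is largest (0.343136); scaling to 100 gives 2.1 : 17.8 : 59.7 : 100.0 : 83.7 : 28.0.

2.1 : 17.8 : 59.7 : 100.0 : 83.7 : 28.0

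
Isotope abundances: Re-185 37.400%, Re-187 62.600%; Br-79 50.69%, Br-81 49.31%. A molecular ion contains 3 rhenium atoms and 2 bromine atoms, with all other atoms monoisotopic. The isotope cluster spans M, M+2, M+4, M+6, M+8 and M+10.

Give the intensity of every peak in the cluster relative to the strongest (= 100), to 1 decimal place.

Rhenium pattern (n=3): 0.05231362 : 0.26268713 : 0.43968487 : 0.24531438
Bromine pattern (n=2): 0.25694761 : 0.49990478 : 0.24314761
Convolve the two distributions (both contribute in 2-u steps):
  M: 0.05231362×0.25694761 = 0.013442
  M+2: 0.05231362×0.49990478 + 0.26268713×0.25694761 = 0.093649
  M+4: 0.05231362×0.24314761 + 0.26268713×0.49990478 + 0.43968487×0.25694761 = 0.257014
  M+6: 0.26268713×0.24314761 + 0.43968487×0.49990478 + 0.24531438×0.25694761 = 0.346705
  M+8: 0.43968487×0.24314761 + 0.24531438×0.49990478 = 0.229542
  M+10: 0.24531438×0.24314761 = 0.059648
Scale to base peak (0.346705) = 100: 3.9 : 27.0 : 74.1 : 100.0 : 66.2 : 17.2

3.9 : 27.0 : 74.1 : 100.0 : 66.2 : 17.2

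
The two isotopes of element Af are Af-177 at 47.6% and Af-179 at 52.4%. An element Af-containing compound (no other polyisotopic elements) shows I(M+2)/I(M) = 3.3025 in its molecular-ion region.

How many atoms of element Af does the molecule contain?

The M+2/M ratio from n Af atoms is n · q/p = n · 0.524/0.476.
n = 3.3025 × 0.476/0.524 = 3.00 ≈ 3

3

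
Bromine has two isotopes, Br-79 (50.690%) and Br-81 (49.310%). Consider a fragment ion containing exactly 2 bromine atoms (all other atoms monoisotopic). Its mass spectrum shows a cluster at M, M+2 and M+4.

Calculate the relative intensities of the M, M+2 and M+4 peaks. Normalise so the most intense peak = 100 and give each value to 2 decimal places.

51.40 : 100.00 : 48.64

Expanding (0.50690 + 0.49310)^2:
P(M) = 0.50690^2 = 0.256948
P(M+2) = 2 × 0.50690^1 × 0.49310^1 = 0.499905
P(M+4) = 0.49310^2 = 0.243148
The M+2 peak is largest (0.499905); scaling to 100 gives 51.40 : 100.00 : 48.64.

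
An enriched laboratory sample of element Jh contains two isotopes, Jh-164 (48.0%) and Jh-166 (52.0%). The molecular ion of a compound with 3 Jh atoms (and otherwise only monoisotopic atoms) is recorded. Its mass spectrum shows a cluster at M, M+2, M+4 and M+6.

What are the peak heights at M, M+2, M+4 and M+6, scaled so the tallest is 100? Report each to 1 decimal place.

Each Jh atom is independently Jh-164 (p = 0.480) or Jh-166 (q = 0.520); the cluster is the binomial expansion (p + q)^3.
P(M) = 0.480^3 = 0.110592
P(M+2) = 3 × 0.480^2 × 0.520^1 = 0.359424
P(M+4) = 3 × 0.480^1 × 0.520^2 = 0.389376
P(M+6) = 0.520^3 = 0.140608
The M+4 peak is largest (0.389376); scaling to 100 gives 28.4 : 92.3 : 100.0 : 36.1.

28.4 : 92.3 : 100.0 : 36.1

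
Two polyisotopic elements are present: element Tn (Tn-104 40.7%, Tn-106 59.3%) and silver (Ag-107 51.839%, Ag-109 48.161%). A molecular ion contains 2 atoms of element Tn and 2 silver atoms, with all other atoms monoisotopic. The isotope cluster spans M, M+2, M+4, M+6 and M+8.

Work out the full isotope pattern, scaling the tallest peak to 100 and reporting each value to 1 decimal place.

11.9 : 56.8 : 100.0 : 76.9 : 21.8

Element Tn pattern (n=2): 0.165649 : 0.482702 : 0.351649
Silver pattern (n=2): 0.26872819 : 0.49932362 : 0.23194819
Convolve the two distributions (both contribute in 2-u steps):
  M: 0.165649×0.26872819 = 0.044515
  M+2: 0.165649×0.49932362 + 0.482702×0.26872819 = 0.212428
  M+4: 0.165649×0.23194819 + 0.482702×0.49932362 + 0.351649×0.26872819 = 0.373944
  M+6: 0.482702×0.23194819 + 0.351649×0.49932362 = 0.287549
  M+8: 0.351649×0.23194819 = 0.081564
Scale to base peak (0.373944) = 100: 11.9 : 56.8 : 100.0 : 76.9 : 21.8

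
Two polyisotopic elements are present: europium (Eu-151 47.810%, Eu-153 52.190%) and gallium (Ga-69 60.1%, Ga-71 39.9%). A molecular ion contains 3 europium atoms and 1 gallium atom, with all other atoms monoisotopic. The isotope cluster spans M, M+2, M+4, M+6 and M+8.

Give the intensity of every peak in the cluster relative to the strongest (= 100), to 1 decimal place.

17.4 : 68.5 : 100.0 : 63.9 : 15.0

Europium pattern (n=3): 0.10928391 : 0.3578871 : 0.39067407 : 0.14215492
Gallium pattern (n=1): 0.6010 : 0.3990
Convolve the two distributions (both contribute in 2-u steps):
  M: 0.10928391×0.6010 = 0.065680
  M+2: 0.10928391×0.3990 + 0.3578871×0.6010 = 0.258694
  M+4: 0.3578871×0.3990 + 0.39067407×0.6010 = 0.377592
  M+6: 0.39067407×0.3990 + 0.14215492×0.6010 = 0.241314
  M+8: 0.14215492×0.3990 = 0.056720
Scale to base peak (0.377592) = 100: 17.4 : 68.5 : 100.0 : 63.9 : 15.0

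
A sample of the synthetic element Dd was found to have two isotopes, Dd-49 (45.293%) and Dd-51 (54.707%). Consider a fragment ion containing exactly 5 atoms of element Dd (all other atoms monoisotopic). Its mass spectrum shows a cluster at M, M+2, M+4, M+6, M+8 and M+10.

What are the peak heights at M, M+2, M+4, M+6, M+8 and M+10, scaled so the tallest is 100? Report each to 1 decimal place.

5.7 : 34.3 : 82.8 : 100.0 : 60.4 : 14.6

The 5 Dd atoms are independent, so intensities follow the terms of (0.45293 + 0.54707)^5.
P(M) = 0.45293^5 = 0.019061
P(M+2) = 5 × 0.45293^4 × 0.54707^1 = 0.115116
P(M+4) = 10 × 0.45293^3 × 0.54707^2 = 0.278086
P(M+6) = 10 × 0.45293^2 × 0.54707^3 = 0.335885
P(M+8) = 5 × 0.45293^1 × 0.54707^4 = 0.202849
P(M+10) = 0.54707^5 = 0.049002
The M+6 peak is largest (0.335885); scaling to 100 gives 5.7 : 34.3 : 82.8 : 100.0 : 60.4 : 14.6.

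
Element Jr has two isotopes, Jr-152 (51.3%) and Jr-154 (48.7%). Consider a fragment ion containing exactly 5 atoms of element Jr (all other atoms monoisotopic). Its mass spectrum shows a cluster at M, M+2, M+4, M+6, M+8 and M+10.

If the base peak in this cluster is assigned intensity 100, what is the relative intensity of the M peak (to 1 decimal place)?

11.1

Binomial terms of (0.513 + 0.487)^5: M 0.0355, M+2 0.1686, M+4 0.3202, M+6 0.3040, M+8 0.1443, M+10 0.0274 → M+4 is the base peak.
P(M+4) = C(5,2) × 0.513^3 × 0.487^2 = 10 × 0.1350057 × 0.237169 = 0.320192 (base)
P(M) = C(5,0) × 0.513^5 × 0.487^0 = 1 × 0.03552931 × 1.0000 = 0.035529
Relative intensity = 0.035529 / 0.320192 × 100 = 11.1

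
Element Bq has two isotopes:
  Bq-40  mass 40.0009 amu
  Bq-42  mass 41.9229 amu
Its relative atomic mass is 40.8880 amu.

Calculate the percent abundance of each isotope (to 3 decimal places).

Bq-40: 53.845%, Bq-42: 46.155%

Writing the weighted mean with unknown fraction x of Bq-40:
40.0009·x + 41.9229·(1 − x) = 40.8880
(40.0009 − 41.9229)·x = 40.8880 − 41.9229
x = -1.0349 / -1.9220 = 0.53845 → 53.845% Bq-40, 46.155% Bq-42.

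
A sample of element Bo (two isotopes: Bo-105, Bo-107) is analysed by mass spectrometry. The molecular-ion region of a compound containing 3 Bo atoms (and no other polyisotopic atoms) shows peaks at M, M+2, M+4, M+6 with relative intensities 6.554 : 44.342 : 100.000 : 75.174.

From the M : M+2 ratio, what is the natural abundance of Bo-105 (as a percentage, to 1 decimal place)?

30.7%

Write p for the Bo-105 fraction. I(M+2)/I(M) = [C(3,1)·p^2·(1−p)] / p^3 = 3·(1−p)/p = 44.342/6.554 = 6.7656
(1−p)/p = 6.7656/3 = 2.2552  ⇒  p = 1/(1 + 2.2552) = 0.3072
Bo-105: 30.7%, Bo-107: 69.3%.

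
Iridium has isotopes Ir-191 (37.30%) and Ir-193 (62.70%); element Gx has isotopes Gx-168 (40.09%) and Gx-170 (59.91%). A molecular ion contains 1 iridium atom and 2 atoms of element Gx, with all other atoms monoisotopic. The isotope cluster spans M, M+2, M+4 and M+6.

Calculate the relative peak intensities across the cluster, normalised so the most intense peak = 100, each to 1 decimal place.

13.8 : 64.3 : 100.0 : 51.7

Iridium pattern (n=1): 0.3730 : 0.6270
Element Gx pattern (n=2): 0.16072081 : 0.48035838 : 0.35892081
Convolve the two distributions (both contribute in 2-u steps):
  M: 0.3730×0.16072081 = 0.059949
  M+2: 0.3730×0.48035838 + 0.6270×0.16072081 = 0.279946
  M+4: 0.3730×0.35892081 + 0.6270×0.48035838 = 0.435062
  M+6: 0.6270×0.35892081 = 0.225043
Scale to base peak (0.435062) = 100: 13.8 : 64.3 : 100.0 : 51.7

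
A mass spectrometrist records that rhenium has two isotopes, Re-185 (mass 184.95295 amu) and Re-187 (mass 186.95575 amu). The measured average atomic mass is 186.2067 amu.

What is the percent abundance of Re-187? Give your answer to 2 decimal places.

Writing the weighted mean with unknown fraction x of Re-185:
184.95295·x + 186.95575·(1 − x) = 186.2067
(184.95295 − 186.95575)·x = 186.2067 − 186.95575
x = -0.74905 / -2.00280 = 0.37400 → 37.40% Re-185, 62.60% Re-187.

62.60%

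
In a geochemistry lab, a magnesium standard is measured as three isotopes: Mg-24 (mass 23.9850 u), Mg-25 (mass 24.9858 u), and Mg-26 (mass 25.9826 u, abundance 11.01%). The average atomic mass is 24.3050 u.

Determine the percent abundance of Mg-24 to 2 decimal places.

Let x and y be the fractions of Mg-24 and Mg-25. Then x + y = 1 − 0.1101 = 0.8899 and 23.9850x + 24.9858y = 24.3050 − 0.1101×25.9826 = 21.44431574.
Substituting: 23.9850x + 24.9858(0.8899 − x) = 21.44431574
(23.9850 − 24.9858)x = -0.79054768  ⇒  x = 0.78992, y = 0.09998
Mg-24: 78.99%, Mg-25: 10.00%.

78.99%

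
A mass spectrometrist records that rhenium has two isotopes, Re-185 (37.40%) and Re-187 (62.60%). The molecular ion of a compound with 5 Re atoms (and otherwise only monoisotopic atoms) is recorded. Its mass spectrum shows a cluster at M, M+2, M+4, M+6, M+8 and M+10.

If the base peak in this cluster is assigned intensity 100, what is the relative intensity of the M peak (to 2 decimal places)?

2.13

Term probabilities: M 0.0073, M+2 0.0612, M+4 0.2050, M+6 0.3431, M+8 0.2872, M+10 0.0961. Base peak = M+6.
P(M+6) = C(5,3) × 0.3740^2 × 0.6260^3 = 10 × 0.139876 × 0.24531438 = 0.343136 (base)
P(M) = C(5,0) × 0.3740^5 × 0.6260^0 = 1 × 0.00731742 × 1.0000 = 0.007317
Relative intensity = 0.007317 / 0.343136 × 100 = 2.13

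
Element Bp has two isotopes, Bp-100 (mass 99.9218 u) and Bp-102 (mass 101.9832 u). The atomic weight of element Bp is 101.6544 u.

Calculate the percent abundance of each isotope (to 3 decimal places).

Bp-100: 15.950%, Bp-102: 84.050%

Let x be the fractional abundance of Bp-100; then Bp-102 has abundance 1 − x.
99.9218·x + 101.9832·(1 − x) = 101.6544
(99.9218 − 101.9832)·x = 101.6544 − 101.9832
x = -0.3288 / -2.0614 = 0.15950 → 15.950% Bp-100, 84.050% Bp-102.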